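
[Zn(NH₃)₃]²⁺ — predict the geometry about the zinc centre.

Ammonia is neutral; balancing the +2 overall charge requires Zn(II).
Zn sits in group 12, so the d-electron count is 12 − 2 = 10.
With 3 monodentate ligands the coordination number is 3.
Three ligands around a d¹⁰ centre minimise repulsion in a trigonal-planar arrangement.

trigonal planar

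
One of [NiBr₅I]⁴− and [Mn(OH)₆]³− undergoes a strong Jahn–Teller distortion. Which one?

[NiBr₅I]⁴−: Each bromide is −1; each iodide is −1; balancing the −4 overall charge requires Ni(II). Group 10 minus oxidation state 2 gives a d⁸ configuration. The d⁸ configuration leaves the e_g set evenly filled (or empty) — no strong Jahn–Teller driving force.
[Mn(OH)₆]³−: Summing ligand charges against the −3 overall charge gives an oxidation state of +3 for manganese. Manganese is a group-7 element; Mn(III) is therefore d⁴. Hydroxide is a weak-field ligand for a first-row metal, so the complex is high-spin. The t₂g³e_g¹ (high-spin) configuration has an unevenly filled e_g set; the Jahn–Teller theorem predicts a tetragonal distortion (typically axial elongation) to lift the degeneracy.

[Mn(OH)₆]³−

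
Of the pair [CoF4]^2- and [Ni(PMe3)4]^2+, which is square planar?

[Ni(PMe3)4]^2+

For [CoF4]^2-: Ligand charges: each fluoride is −1. With an overall charge of −2 the cobalt centre must be in the +2 oxidation state. Cobalt is a group-9 element; Co(II) is therefore d⁷. For a high-spin 3d d⁷ ion with weak-field ligands the small Δₜ gives little square-planar CFSE advantage, so four ligands adopt the sterically favoured tetrahedral geometry. → tetrahedral.
For [Ni(PMe3)4]^2+: Ligand charges: trimethylphosphine is neutral. With an overall charge of +2 the nickel centre must be in the +2 oxidation state. Nickel is a group-10 element; Ni(II) is therefore d⁸. Trimethylphosphine is a strong-field ligand (high in the spectrochemical series). A 3d d⁸ ion with strong-field ligands gains enough CFSE to favour square planar over tetrahedral. → square planar.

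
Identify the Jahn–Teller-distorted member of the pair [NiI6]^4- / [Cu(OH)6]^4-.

[NiI6]^4-: Summing ligand charges against the −4 overall charge gives an oxidation state of +2 for nickel. Group 10 minus oxidation state 2 gives a d⁸ configuration. The d⁸ configuration leaves the e_g set evenly filled (or empty) — no strong Jahn–Teller driving force.
[Cu(OH)6]^4-: Ligand charges: each hydroxide is −1. With an overall charge of −4 the copper centre must be in the +2 oxidation state. Cu sits in group 11, so the d-electron count is 11 − 2 = 9. The t₂g⁶e_g³ configuration has an unevenly filled e_g set; the Jahn–Teller theorem predicts a tetragonal distortion (typically axial elongation) to lift the degeneracy.

[Cu(OH)6]^4-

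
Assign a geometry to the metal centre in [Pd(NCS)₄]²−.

Ligand charges: each isothiocyanate is −1. With an overall charge of −2 the palladium centre must be in the +2 oxidation state.
Group 10 minus oxidation state 2 gives a d⁸ configuration.
With 4 monodentate ligands the coordination number is 4.
A 4d d⁸ ion has a large crystal-field splitting; square planar leaves the high-energy d_{x²−y²} orbital empty and maximises CFSE.

square planar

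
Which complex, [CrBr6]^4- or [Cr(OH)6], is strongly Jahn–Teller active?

[CrBr6]^4-

[CrBr6]^4-: Ligand charges: each bromide is −1. With an overall charge of −4 the chromium centre must be in the +2 oxidation state. Chromium is a group-6 element; Cr(II) is therefore d⁴. Bromide is a weak-field ligand for a first-row metal, so the complex is high-spin. The t₂g³e_g¹ (high-spin) configuration has an unevenly filled e_g set; the Jahn–Teller theorem predicts a tetragonal distortion (typically axial elongation) to lift the degeneracy.
[Cr(OH)6]: Each hydroxide is −1; balancing the 0 overall charge requires Cr(VI). Cr sits in group 6, so the d-electron count is 6 − 6 = 0. The d⁰ configuration leaves the e_g set evenly filled (or empty) — no strong Jahn–Teller driving force.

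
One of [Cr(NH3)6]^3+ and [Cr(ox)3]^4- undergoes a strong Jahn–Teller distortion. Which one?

[Cr(NH3)6]^3+: Ammonia is neutral; balancing the +3 overall charge requires Cr(III). Chromium is a group-6 element; Cr(III) is therefore d³. The d³ configuration leaves the e_g set evenly filled (or empty) — no strong Jahn–Teller driving force.
[Cr(ox)3]^4-: Each oxalate is −2; balancing the −4 overall charge requires Cr(II). Cr sits in group 6, so the d-electron count is 6 − 2 = 4. Oxalate is a weak-field ligand for a first-row metal, so the complex is high-spin. The t₂g³e_g¹ (high-spin) configuration has an unevenly filled e_g set; the Jahn–Teller theorem predicts a tetragonal distortion (typically axial elongation) to lift the degeneracy.

[Cr(ox)3]^4-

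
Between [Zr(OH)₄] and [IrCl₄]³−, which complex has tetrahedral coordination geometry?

[Zr(OH)₄]

For [Zr(OH)₄]: Each hydroxide is −1; balancing the 0 overall charge requires Zr(IV). Zirconium is a group-4 element; Zr(IV) is therefore d⁰. A d⁰ ion has no crystal-field stabilisation preference between square planar and tetrahedral, so four ligands adopt the sterically favoured tetrahedral geometry. → tetrahedral.
For [IrCl₄]³−: Summing ligand charges against the −3 overall charge gives an oxidation state of +1 for iridium. Group 9 minus oxidation state 1 gives a d⁸ configuration. A 5d d⁸ ion has a large crystal-field splitting; square planar leaves the high-energy d_{x²−y²} orbital empty and maximises CFSE. → square planar.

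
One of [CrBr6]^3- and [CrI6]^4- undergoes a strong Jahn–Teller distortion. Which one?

[CrI6]^4-

[CrBr6]^3-: Summing ligand charges against the −3 overall charge gives an oxidation state of +3 for chromium. Group 6 minus oxidation state 3 gives a d³ configuration. The d³ configuration leaves the e_g set evenly filled (or empty) — no strong Jahn–Teller driving force.
[CrI6]^4-: Each iodide is −1; balancing the −4 overall charge requires Cr(II). Cr sits in group 6, so the d-electron count is 6 − 2 = 4. Iodide is a weak-field ligand for a first-row metal, so the complex is high-spin. The t₂g³e_g¹ (high-spin) configuration has an unevenly filled e_g set; the Jahn–Teller theorem predicts a tetragonal distortion (typically axial elongation) to lift the degeneracy.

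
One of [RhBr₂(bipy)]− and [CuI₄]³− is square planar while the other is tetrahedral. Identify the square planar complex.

For [RhBr₂(bipy)]−: Each bromide is −1; 2,2′-bipyridine is neutral; balancing the −1 overall charge requires Rh(I). Rhodium is a group-9 element; Rh(I) is therefore d⁸. A 4d d⁸ ion has a large crystal-field splitting; square planar leaves the high-energy d_{x²−y²} orbital empty and maximises CFSE. → square planar.
For [CuI₄]³−: Each iodide is −1; balancing the −3 overall charge requires Cu(I). Copper is a group-11 element; Cu(I) is therefore d¹⁰. A d¹⁰ ion has no crystal-field stabilisation preference between square planar and tetrahedral, so four ligands adopt the sterically favoured tetrahedral geometry. → tetrahedral.

[RhBr₂(bipy)]−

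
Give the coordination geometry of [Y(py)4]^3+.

Pyridine is neutral; balancing the +3 overall charge requires Y(III).
Yttrium is a group-3 element; Y(III) is therefore d⁰.
With 4 monodentate ligands the coordination number is 4.
A d⁰ ion has no crystal-field stabilisation preference between square planar and tetrahedral, so four ligands adopt the sterically favoured tetrahedral geometry.

tetrahedral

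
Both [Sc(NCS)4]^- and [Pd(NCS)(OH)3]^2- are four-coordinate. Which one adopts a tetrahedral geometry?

[Sc(NCS)4]^-

For [Sc(NCS)4]^-: Each isothiocyanate is −1; balancing the −1 overall charge requires Sc(III). Sc sits in group 3, so the d-electron count is 3 − 3 = 0. A d⁰ ion has no crystal-field stabilisation preference between square planar and tetrahedral, so four ligands adopt the sterically favoured tetrahedral geometry. → tetrahedral.
For [Pd(NCS)(OH)3]^2-: Summing ligand charges against the −2 overall charge gives an oxidation state of +2 for palladium. Group 10 minus oxidation state 2 gives a d⁸ configuration. A 4d d⁸ ion has a large crystal-field splitting; square planar leaves the high-energy d_{x²−y²} orbital empty and maximises CFSE. → square planar.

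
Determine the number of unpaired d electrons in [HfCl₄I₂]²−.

Summing ligand charges against the −2 overall charge gives an oxidation state of +4 for hafnium.
Group 4 minus oxidation state 4 gives a d⁰ configuration.
In an octahedral field the d⁰ configuration is t₂g⁰e_g⁰, giving 0 unpaired electrons.

0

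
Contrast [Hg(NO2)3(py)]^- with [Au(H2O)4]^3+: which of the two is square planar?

For [Hg(NO2)3(py)]^-: Summing ligand charges against the −1 overall charge gives an oxidation state of +2 for mercury. Hg sits in group 12, so the d-electron count is 12 − 2 = 10. A d¹⁰ ion has no crystal-field stabilisation preference between square planar and tetrahedral, so four ligands adopt the sterically favoured tetrahedral geometry. → tetrahedral.
For [Au(H2O)4]^3+: Water is neutral; balancing the +3 overall charge requires Au(III). Au sits in group 11, so the d-electron count is 11 − 3 = 8. A 5d d⁸ ion has a large crystal-field splitting; square planar leaves the high-energy d_{x²−y²} orbital empty and maximises CFSE. → square planar.

[Au(H2O)4]^3+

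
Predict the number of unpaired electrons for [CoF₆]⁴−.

Ligand charges: each fluoride is −1. With an overall charge of −4 the cobalt centre must be in the +2 oxidation state.
Cobalt is a group-9 element; Co(II) is therefore d⁷.
The spin state decides the count: Fluoride is a weak-field ligand for a first-row metal, so the complex is high-spin.
An octahedral high-spin d⁷ ion is t₂g⁵e_g², giving 3 unpaired electrons.

3 unpaired electrons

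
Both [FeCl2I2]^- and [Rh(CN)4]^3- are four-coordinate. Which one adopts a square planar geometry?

For [FeCl2I2]^-: Ligand charges: each chloride is −1; each iodide is −1. With an overall charge of −1 the iron centre must be in the +3 oxidation state. Fe sits in group 8, so the d-electron count is 8 − 3 = 5. A high-spin d⁵ ion has zero CFSE in either geometry, so four ligands adopt the sterically favoured tetrahedral geometry. → tetrahedral.
For [Rh(CN)4]^3-: Summing ligand charges against the −3 overall charge gives an oxidation state of +1 for rhodium. Group 9 minus oxidation state 1 gives a d⁸ configuration. A 4d d⁸ ion has a large crystal-field splitting; square planar leaves the high-energy d_{x²−y²} orbital empty and maximises CFSE. → square planar.

[Rh(CN)4]^3-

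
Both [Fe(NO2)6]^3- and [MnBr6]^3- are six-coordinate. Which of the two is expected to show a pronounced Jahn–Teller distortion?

[Fe(NO2)6]^3-: Summing ligand charges against the −3 overall charge gives an oxidation state of +3 for iron. Fe sits in group 8, so the d-electron count is 8 − 3 = 5. Nitro (N-bound nitrite) is a strong-field ligand (high in the spectrochemical series) for a first-row metal, so the complex is low-spin. The d⁵ configuration leaves the e_g set evenly filled (or empty) — no strong Jahn–Teller driving force.
[MnBr6]^3-: Ligand charges: each bromide is −1. With an overall charge of −3 the manganese centre must be in the +3 oxidation state. Mn sits in group 7, so the d-electron count is 7 − 3 = 4. Bromide is a weak-field ligand for a first-row metal, so the complex is high-spin. The t₂g³e_g¹ (high-spin) configuration has an unevenly filled e_g set; the Jahn–Teller theorem predicts a tetragonal distortion (typically axial elongation) to lift the degeneracy.

[MnBr6]^3-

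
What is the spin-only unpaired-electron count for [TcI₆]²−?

3

Summing ligand charges against the −2 overall charge gives an oxidation state of +4 for technetium.
Group 7 minus oxidation state 4 gives a d³ configuration.
In an octahedral field the d³ configuration is t₂g³e_g⁰ (only one arrangement possible), giving 3 unpaired electrons.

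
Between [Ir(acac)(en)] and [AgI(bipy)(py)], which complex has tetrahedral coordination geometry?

[AgI(bipy)(py)]

For [Ir(acac)(en)]: Each acetylacetonate is −1; ethylenediamine is neutral; balancing the 0 overall charge requires Ir(I). Iridium is a group-9 element; Ir(I) is therefore d⁸. A 5d d⁸ ion has a large crystal-field splitting; square planar leaves the high-energy d_{x²−y²} orbital empty and maximises CFSE. → square planar.
For [AgI(bipy)(py)]: Summing ligand charges against the 0 overall charge gives an oxidation state of +1 for silver. Silver is a group-11 element; Ag(I) is therefore d¹⁰. A d¹⁰ ion has no crystal-field stabilisation preference between square planar and tetrahedral, so four ligands adopt the sterically favoured tetrahedral geometry. → tetrahedral.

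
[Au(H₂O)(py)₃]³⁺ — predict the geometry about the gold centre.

square planar

Summing ligand charges against the +3 overall charge gives an oxidation state of +3 for gold.
Gold is a group-11 element; Au(III) is therefore d⁸.
Coordination number: 4.
A 5d d⁸ ion has a large crystal-field splitting; square planar leaves the high-energy d_{x²−y²} orbital empty and maximises CFSE.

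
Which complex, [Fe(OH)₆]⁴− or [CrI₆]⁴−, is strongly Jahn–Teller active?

[CrI₆]⁴−

[Fe(OH)₆]⁴−: Each hydroxide is −1; balancing the −4 overall charge requires Fe(II). Iron is a group-8 element; Fe(II) is therefore d⁶. Hydroxide is a weak-field ligand for a first-row metal, so the complex is high-spin. The d⁶ configuration leaves the e_g set evenly filled (or empty) — no strong Jahn–Teller driving force.
[CrI₆]⁴−: Summing ligand charges against the −4 overall charge gives an oxidation state of +2 for chromium. Cr sits in group 6, so the d-electron count is 6 − 2 = 4. Iodide is a weak-field ligand for a first-row metal, so the complex is high-spin. The t₂g³e_g¹ (high-spin) configuration has an unevenly filled e_g set; the Jahn–Teller theorem predicts a tetragonal distortion (typically axial elongation) to lift the degeneracy.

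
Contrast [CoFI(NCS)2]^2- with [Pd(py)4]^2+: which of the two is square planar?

[Pd(py)4]^2+

For [CoFI(NCS)2]^2-: Each fluoride is −1; each iodide is −1; each isothiocyanate is −1; balancing the −2 overall charge requires Co(II). Group 9 minus oxidation state 2 gives a d⁷ configuration. For a high-spin 3d d⁷ ion with weak-field ligands the small Δₜ gives little square-planar CFSE advantage, so four ligands adopt the sterically favoured tetrahedral geometry. → tetrahedral.
For [Pd(py)4]^2+: Ligand charges: pyridine is neutral. With an overall charge of +2 the palladium centre must be in the +2 oxidation state. Pd sits in group 10, so the d-electron count is 10 − 2 = 8. A 4d d⁸ ion has a large crystal-field splitting; square planar leaves the high-energy d_{x²−y²} orbital empty and maximises CFSE. → square planar.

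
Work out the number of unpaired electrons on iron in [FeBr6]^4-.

Each bromide is −1; balancing the −4 overall charge requires Fe(II).
Group 8 minus oxidation state 2 gives a d⁶ configuration.
The spin state decides the count: Bromide is a weak-field ligand for a first-row metal, so the complex is high-spin.
An octahedral high-spin d⁶ ion is t₂g⁴e_g², giving 4 unpaired electrons.

4 unpaired electrons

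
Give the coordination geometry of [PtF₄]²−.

Summing ligand charges against the −2 overall charge gives an oxidation state of +2 for platinum.
Pt sits in group 10, so the d-electron count is 10 − 2 = 8.
With 4 monodentate ligands the coordination number is 4.
A 5d d⁸ ion has a large crystal-field splitting; square planar leaves the high-energy d_{x²−y²} orbital empty and maximises CFSE.

square planar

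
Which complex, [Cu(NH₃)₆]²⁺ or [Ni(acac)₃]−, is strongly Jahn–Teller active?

[Cu(NH₃)₆]²⁺

[Cu(NH₃)₆]²⁺: Summing ligand charges against the +2 overall charge gives an oxidation state of +2 for copper. Cu sits in group 11, so the d-electron count is 11 − 2 = 9. The t₂g⁶e_g³ configuration has an unevenly filled e_g set; the Jahn–Teller theorem predicts a tetragonal distortion (typically axial elongation) to lift the degeneracy.
[Ni(acac)₃]−: Each acetylacetonate is −1; balancing the −1 overall charge requires Ni(II). Nickel is a group-10 element; Ni(II) is therefore d⁸. The d⁸ configuration leaves the e_g set evenly filled (or empty) — no strong Jahn–Teller driving force.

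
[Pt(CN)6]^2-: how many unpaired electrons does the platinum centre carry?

Each cyanide is −1; balancing the −2 overall charge requires Pt(IV).
Pt sits in group 10, so the d-electron count is 10 − 4 = 6.
The spin state decides the count: a 5d ion has a large Δₒ and is invariably low-spin.
An octahedral low-spin d⁶ ion is t₂g⁶e_g⁰, giving 0 unpaired electrons.

0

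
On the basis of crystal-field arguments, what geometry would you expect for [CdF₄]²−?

Ligand charges: each fluoride is −1. With an overall charge of −2 the cadmium centre must be in the +2 oxidation state.
Group 12 minus oxidation state 2 gives a d¹⁰ configuration.
With 4 monodentate ligands the coordination number is 4.
A d¹⁰ ion has no crystal-field stabilisation preference between square planar and tetrahedral, so four ligands adopt the sterically favoured tetrahedral geometry.

tetrahedral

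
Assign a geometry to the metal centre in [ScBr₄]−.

Each bromide is −1; balancing the −1 overall charge requires Sc(III).
Scandium is a group-3 element; Sc(III) is therefore d⁰.
With 4 monodentate ligands the coordination number is 4.
A d⁰ ion has no crystal-field stabilisation preference between square planar and tetrahedral, so four ligands adopt the sterically favoured tetrahedral geometry.

tetrahedral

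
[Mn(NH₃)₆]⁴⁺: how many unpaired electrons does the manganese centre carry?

Ligand charges: ammonia is neutral. With an overall charge of +4 the manganese centre must be in the +4 oxidation state.
Mn sits in group 7, so the d-electron count is 7 − 4 = 3.
In an octahedral field the d³ configuration is t₂g³e_g⁰ (only one arrangement possible), giving 3 unpaired electrons.

3 unpaired electrons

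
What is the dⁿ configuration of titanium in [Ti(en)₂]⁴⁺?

Summing ligand charges against the +4 overall charge gives an oxidation state of +4 for titanium.
Titanium is a group-4 element; Ti(IV) is therefore d⁰.

d⁰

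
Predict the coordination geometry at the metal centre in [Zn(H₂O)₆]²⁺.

octahedral

Summing ligand charges against the +2 overall charge gives an oxidation state of +2 for zinc.
Group 12 minus oxidation state 2 gives a d¹⁰ configuration.
With 6 monodentate ligands the coordination number is 6.
Six donors around a single metal centre give an octahedral coordination sphere.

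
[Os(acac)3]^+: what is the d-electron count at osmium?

d4

Summing ligand charges against the +1 overall charge gives an oxidation state of +4 for osmium.
Osmium is a group-8 element; Os(IV) is therefore d⁴.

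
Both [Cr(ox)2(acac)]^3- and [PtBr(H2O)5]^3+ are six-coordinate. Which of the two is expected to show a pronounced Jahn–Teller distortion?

[Cr(ox)2(acac)]^3-: Summing ligand charges against the −3 overall charge gives an oxidation state of +2 for chromium. Cr sits in group 6, so the d-electron count is 6 − 2 = 4. Acetylacetonate and oxalate are weak-field ligands for a first-row metal, so the complex is high-spin. The t₂g³e_g¹ (high-spin) configuration has an unevenly filled e_g set; the Jahn–Teller theorem predicts a tetragonal distortion (typically axial elongation) to lift the degeneracy.
[PtBr(H2O)5]^3+: Summing ligand charges against the +3 overall charge gives an oxidation state of +4 for platinum. Pt sits in group 10, so the d-electron count is 10 − 4 = 6. A 5d ion has a large Δₒ and is invariably low-spin. The d⁶ configuration leaves the e_g set evenly filled (or empty) — no strong Jahn–Teller driving force.

[Cr(ox)2(acac)]^3-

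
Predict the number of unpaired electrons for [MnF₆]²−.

Ligand charges: each fluoride is −1. With an overall charge of −2 the manganese centre must be in the +4 oxidation state.
Group 7 minus oxidation state 4 gives a d³ configuration.
In an octahedral field the d³ configuration is t₂g³e_g⁰ (only one arrangement possible), giving 3 unpaired electrons.

3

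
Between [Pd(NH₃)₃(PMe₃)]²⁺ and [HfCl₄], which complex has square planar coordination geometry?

[Pd(NH₃)₃(PMe₃)]²⁺

For [Pd(NH₃)₃(PMe₃)]²⁺: Summing ligand charges against the +2 overall charge gives an oxidation state of +2 for palladium. Group 10 minus oxidation state 2 gives a d⁸ configuration. A 4d d⁸ ion has a large crystal-field splitting; square planar leaves the high-energy d_{x²−y²} orbital empty and maximises CFSE. → square planar.
For [HfCl₄]: Ligand charges: each chloride is −1. With an overall charge of 0 the hafnium centre must be in the +4 oxidation state. Hf sits in group 4, so the d-electron count is 4 − 4 = 0. A d⁰ ion has no crystal-field stabilisation preference between square planar and tetrahedral, so four ligands adopt the sterically favoured tetrahedral geometry. → tetrahedral.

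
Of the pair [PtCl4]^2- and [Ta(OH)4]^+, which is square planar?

For [PtCl4]^2-: Summing ligand charges against the −2 overall charge gives an oxidation state of +2 for platinum. Pt sits in group 10, so the d-electron count is 10 − 2 = 8. A 5d d⁸ ion has a large crystal-field splitting; square planar leaves the high-energy d_{x²−y²} orbital empty and maximises CFSE. → square planar.
For [Ta(OH)4]^+: Each hydroxide is −1; balancing the +1 overall charge requires Ta(V). Ta sits in group 5, so the d-electron count is 5 − 5 = 0. A d⁰ ion has no crystal-field stabilisation preference between square planar and tetrahedral, so four ligands adopt the sterically favoured tetrahedral geometry. → tetrahedral.

[PtCl4]^2-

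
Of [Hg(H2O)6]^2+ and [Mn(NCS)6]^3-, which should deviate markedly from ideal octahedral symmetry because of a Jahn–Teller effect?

[Mn(NCS)6]^3-

[Hg(H2O)6]^2+: Summing ligand charges against the +2 overall charge gives an oxidation state of +2 for mercury. Group 12 minus oxidation state 2 gives a d¹⁰ configuration. The d¹⁰ configuration leaves the e_g set evenly filled (or empty) — no strong Jahn–Teller driving force.
[Mn(NCS)6]^3-: Ligand charges: each isothiocyanate is −1. With an overall charge of −3 the manganese centre must be in the +3 oxidation state. Mn sits in group 7, so the d-electron count is 7 − 3 = 4. Isothiocyanate is a weak-field ligand for a first-row metal, so the complex is high-spin. The t₂g³e_g¹ (high-spin) configuration has an unevenly filled e_g set; the Jahn–Teller theorem predicts a tetragonal distortion (typically axial elongation) to lift the degeneracy.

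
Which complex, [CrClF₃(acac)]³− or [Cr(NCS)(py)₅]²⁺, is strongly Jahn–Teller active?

[CrClF₃(acac)]³−

[CrClF₃(acac)]³−: Ligand charges: each chloride is −1; each fluoride is −1; each acetylacetonate is −1. With an overall charge of −3 the chromium centre must be in the +2 oxidation state. Cr sits in group 6, so the d-electron count is 6 − 2 = 4. Acetylacetonate, chloride, and fluoride are weak-field ligands for a first-row metal, so the complex is high-spin. The t₂g³e_g¹ (high-spin) configuration has an unevenly filled e_g set; the Jahn–Teller theorem predicts a tetragonal distortion (typically axial elongation) to lift the degeneracy.
[Cr(NCS)(py)₅]²⁺: Summing ligand charges against the +2 overall charge gives an oxidation state of +3 for chromium. Group 6 minus oxidation state 3 gives a d³ configuration. The d³ configuration leaves the e_g set evenly filled (or empty) — no strong Jahn–Teller driving force.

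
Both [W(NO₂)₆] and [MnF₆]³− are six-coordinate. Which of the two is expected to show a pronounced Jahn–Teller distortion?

[W(NO₂)₆]: Each nitro (N-bound nitrite) is −1; balancing the 0 overall charge requires W(VI). Group 6 minus oxidation state 6 gives a d⁰ configuration. The d⁰ configuration leaves the e_g set evenly filled (or empty) — no strong Jahn–Teller driving force.
[MnF₆]³−: Each fluoride is −1; balancing the −3 overall charge requires Mn(III). Group 7 minus oxidation state 3 gives a d⁴ configuration. Fluoride is a weak-field ligand for a first-row metal, so the complex is high-spin. The t₂g³e_g¹ (high-spin) configuration has an unevenly filled e_g set; the Jahn–Teller theorem predicts a tetragonal distortion (typically axial elongation) to lift the degeneracy.

[MnF₆]³−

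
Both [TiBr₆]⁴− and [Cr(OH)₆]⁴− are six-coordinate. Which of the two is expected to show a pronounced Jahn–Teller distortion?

[TiBr₆]⁴−: Ligand charges: each bromide is −1. With an overall charge of −4 the titanium centre must be in the +2 oxidation state. Ti sits in group 4, so the d-electron count is 4 − 2 = 2. The d² configuration leaves the e_g set evenly filled (or empty) — no strong Jahn–Teller driving force.
[Cr(OH)₆]⁴−: Summing ligand charges against the −4 overall charge gives an oxidation state of +2 for chromium. Chromium is a group-6 element; Cr(II) is therefore d⁴. Hydroxide is a weak-field ligand for a first-row metal, so the complex is high-spin. The t₂g³e_g¹ (high-spin) configuration has an unevenly filled e_g set; the Jahn–Teller theorem predicts a tetragonal distortion (typically axial elongation) to lift the degeneracy.

[Cr(OH)₆]⁴−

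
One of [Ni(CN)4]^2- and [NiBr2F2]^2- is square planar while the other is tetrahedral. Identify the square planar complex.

[Ni(CN)4]^2-

For [Ni(CN)4]^2-: Ligand charges: each cyanide is −1. With an overall charge of −2 the nickel centre must be in the +2 oxidation state. Ni sits in group 10, so the d-electron count is 10 − 2 = 8. Cyanide is a strong-field ligand (high in the spectrochemical series). A 3d d⁸ ion with strong-field ligands gains enough CFSE to favour square planar over tetrahedral. → square planar.
For [NiBr2F2]^2-: Summing ligand charges against the −2 overall charge gives an oxidation state of +2 for nickel. Group 10 minus oxidation state 2 gives a d⁸ configuration. Bromide and fluoride are weak-field ligands. With weak-field ligands the CFSE gain from square planar is small, so a 3d d⁸ ion takes the sterically preferred tetrahedral geometry. → tetrahedral.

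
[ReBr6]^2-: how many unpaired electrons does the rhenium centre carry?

Summing ligand charges against the −2 overall charge gives an oxidation state of +4 for rhenium.
Re sits in group 7, so the d-electron count is 7 − 4 = 3.
In an octahedral field the d³ configuration is t₂g³e_g⁰ (only one arrangement possible), giving 3 unpaired electrons.

3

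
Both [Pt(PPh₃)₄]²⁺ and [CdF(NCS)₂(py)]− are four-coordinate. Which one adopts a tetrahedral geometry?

For [Pt(PPh₃)₄]²⁺: Triphenylphosphine is neutral; balancing the +2 overall charge requires Pt(II). Pt sits in group 10, so the d-electron count is 10 − 2 = 8. A 5d d⁸ ion has a large crystal-field splitting; square planar leaves the high-energy d_{x²−y²} orbital empty and maximises CFSE. → square planar.
For [CdF(NCS)₂(py)]−: Summing ligand charges against the −1 overall charge gives an oxidation state of +2 for cadmium. Cd sits in group 12, so the d-electron count is 12 − 2 = 10. A d¹⁰ ion has no crystal-field stabilisation preference between square planar and tetrahedral, so four ligands adopt the sterically favoured tetrahedral geometry. → tetrahedral.

[CdF(NCS)₂(py)]−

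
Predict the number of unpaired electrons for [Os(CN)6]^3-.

1 unpaired electron

Ligand charges: each cyanide is −1. With an overall charge of −3 the osmium centre must be in the +3 oxidation state.
Group 8 minus oxidation state 3 gives a d⁵ configuration.
The spin state decides the count: a 5d ion has a large Δₒ and is invariably low-spin.
An octahedral low-spin d⁵ ion is t₂g⁵e_g⁰, giving 1 unpaired electron.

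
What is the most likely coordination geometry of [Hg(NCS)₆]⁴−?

octahedral

Each isothiocyanate is −1; balancing the −4 overall charge requires Hg(II).
Mercury is a group-12 element; Hg(II) is therefore d¹⁰.
With 6 monodentate ligands the coordination number is 6.
Six donors around a single metal centre give an octahedral coordination sphere.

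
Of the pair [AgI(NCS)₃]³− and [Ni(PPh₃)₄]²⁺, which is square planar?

[Ni(PPh₃)₄]²⁺

For [AgI(NCS)₃]³−: Ligand charges: each iodide is −1; each isothiocyanate is −1. With an overall charge of −3 the silver centre must be in the +1 oxidation state. Silver is a group-11 element; Ag(I) is therefore d¹⁰. A d¹⁰ ion has no crystal-field stabilisation preference between square planar and tetrahedral, so four ligands adopt the sterically favoured tetrahedral geometry. → tetrahedral.
For [Ni(PPh₃)₄]²⁺: Ligand charges: triphenylphosphine is neutral. With an overall charge of +2 the nickel centre must be in the +2 oxidation state. Ni sits in group 10, so the d-electron count is 10 − 2 = 8. Triphenylphosphine is a strong-field ligand (high in the spectrochemical series). A 3d d⁸ ion with strong-field ligands gains enough CFSE to favour square planar over tetrahedral. → square planar.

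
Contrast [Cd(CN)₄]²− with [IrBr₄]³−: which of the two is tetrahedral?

[Cd(CN)₄]²−

For [Cd(CN)₄]²−: Ligand charges: each cyanide is −1. With an overall charge of −2 the cadmium centre must be in the +2 oxidation state. Group 12 minus oxidation state 2 gives a d¹⁰ configuration. A d¹⁰ ion has no crystal-field stabilisation preference between square planar and tetrahedral, so four ligands adopt the sterically favoured tetrahedral geometry. → tetrahedral.
For [IrBr₄]³−: Summing ligand charges against the −3 overall charge gives an oxidation state of +1 for iridium. Ir sits in group 9, so the d-electron count is 9 − 1 = 8. A 5d d⁸ ion has a large crystal-field splitting; square planar leaves the high-energy d_{x²−y²} orbital empty and maximises CFSE. → square planar.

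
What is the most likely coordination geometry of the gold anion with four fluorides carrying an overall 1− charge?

Summing ligand charges against the −1 overall charge gives an oxidation state of +3 for gold.
Au sits in group 11, so the d-electron count is 11 − 3 = 8.
With 4 monodentate ligands the coordination number is 4.
A 5d d⁸ ion has a large crystal-field splitting; square planar leaves the high-energy d_{x²−y²} orbital empty and maximises CFSE.

square planar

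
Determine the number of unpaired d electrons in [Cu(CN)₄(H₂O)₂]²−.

Ligand charges: each cyanide is −1; water is neutral. With an overall charge of −2 the copper centre must be in the +2 oxidation state.
Group 11 minus oxidation state 2 gives a d⁹ configuration.
In an octahedral field the d⁹ configuration is t₂g⁶e_g³ (only one arrangement possible), giving 1 unpaired electron.

1 unpaired electron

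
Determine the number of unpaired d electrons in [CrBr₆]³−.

Ligand charges: each bromide is −1. With an overall charge of −3 the chromium centre must be in the +3 oxidation state.
Group 6 minus oxidation state 3 gives a d³ configuration.
In an octahedral field the d³ configuration is t₂g³e_g⁰ (only one arrangement possible), giving 3 unpaired electrons.

3 unpaired electrons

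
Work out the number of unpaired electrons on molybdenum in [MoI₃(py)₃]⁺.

Ligand charges: each iodide is −1; pyridine is neutral. With an overall charge of +1 the molybdenum centre must be in the +4 oxidation state.
Group 6 minus oxidation state 4 gives a d² configuration.
In an octahedral field the d² configuration is t₂g²e_g⁰ (only one arrangement possible), giving 2 unpaired electrons.

2 unpaired electrons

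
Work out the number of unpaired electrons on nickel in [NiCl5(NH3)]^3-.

2

Summing ligand charges against the −3 overall charge gives an oxidation state of +2 for nickel.
Group 10 minus oxidation state 2 gives a d⁸ configuration.
In an octahedral field the d⁸ configuration is t₂g⁶e_g² (only one arrangement possible), giving 2 unpaired electrons.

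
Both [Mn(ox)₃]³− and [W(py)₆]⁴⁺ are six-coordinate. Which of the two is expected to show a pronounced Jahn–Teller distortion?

[Mn(ox)₃]³−

[Mn(ox)₃]³−: Ligand charges: each oxalate is −2. With an overall charge of −3 the manganese centre must be in the +3 oxidation state. Mn sits in group 7, so the d-electron count is 7 − 3 = 4. Oxalate is a weak-field ligand for a first-row metal, so the complex is high-spin. The t₂g³e_g¹ (high-spin) configuration has an unevenly filled e_g set; the Jahn–Teller theorem predicts a tetragonal distortion (typically axial elongation) to lift the degeneracy.
[W(py)₆]⁴⁺: Ligand charges: pyridine is neutral. With an overall charge of +4 the tungsten centre must be in the +4 oxidation state. Group 6 minus oxidation state 4 gives a d² configuration. The d² configuration leaves the e_g set evenly filled (or empty) — no strong Jahn–Teller driving force.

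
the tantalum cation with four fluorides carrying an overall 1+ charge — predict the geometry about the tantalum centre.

tetrahedral

Each fluoride is −1; balancing the +1 overall charge requires Ta(V).
Ta sits in group 5, so the d-electron count is 5 − 5 = 0.
Coordination number: 4.
A d⁰ ion has no crystal-field stabilisation preference between square planar and tetrahedral, so four ligands adopt the sterically favoured tetrahedral geometry.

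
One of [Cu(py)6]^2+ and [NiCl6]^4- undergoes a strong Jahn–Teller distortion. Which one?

[Cu(py)6]^2+

[Cu(py)6]^2+: Pyridine is neutral; balancing the +2 overall charge requires Cu(II). Cu sits in group 11, so the d-electron count is 11 − 2 = 9. The t₂g⁶e_g³ configuration has an unevenly filled e_g set; the Jahn–Teller theorem predicts a tetragonal distortion (typically axial elongation) to lift the degeneracy.
[NiCl6]^4-: Ligand charges: each chloride is −1. With an overall charge of −4 the nickel centre must be in the +2 oxidation state. Nickel is a group-10 element; Ni(II) is therefore d⁸. The d⁸ configuration leaves the e_g set evenly filled (or empty) — no strong Jahn–Teller driving force.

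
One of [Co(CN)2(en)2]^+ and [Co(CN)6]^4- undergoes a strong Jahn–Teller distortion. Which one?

[Co(CN)6]^4-

[Co(CN)2(en)2]^+: Summing ligand charges against the +1 overall charge gives an oxidation state of +3 for cobalt. Group 9 minus oxidation state 3 gives a d⁶ configuration. Co(III) has an exceptionally large octahedral splitting and is low-spin with essentially every ligand except fluoride. The d⁶ configuration leaves the e_g set evenly filled (or empty) — no strong Jahn–Teller driving force.
[Co(CN)6]^4-: Summing ligand charges against the −4 overall charge gives an oxidation state of +2 for cobalt. Cobalt is a group-9 element; Co(II) is therefore d⁷. Cyanide is a strong-field ligand (high in the spectrochemical series) for a first-row metal, so the complex is low-spin. The t₂g⁶e_g¹ (low-spin) configuration has an unevenly filled e_g set; the Jahn–Teller theorem predicts a tetragonal distortion (typically axial elongation) to lift the degeneracy.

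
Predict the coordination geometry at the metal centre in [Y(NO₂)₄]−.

Each nitro (N-bound nitrite) is −1; balancing the −1 overall charge requires Y(III).
Y sits in group 3, so the d-electron count is 3 − 3 = 0.
With 4 monodentate ligands the coordination number is 4.
A d⁰ ion has no crystal-field stabilisation preference between square planar and tetrahedral, so four ligands adopt the sterically favoured tetrahedral geometry.

tetrahedral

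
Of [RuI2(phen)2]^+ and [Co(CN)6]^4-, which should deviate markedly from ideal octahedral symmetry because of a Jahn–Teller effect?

[Co(CN)6]^4-

[RuI2(phen)2]^+: Summing ligand charges against the +1 overall charge gives an oxidation state of +3 for ruthenium. Group 8 minus oxidation state 3 gives a d⁵ configuration. A 4d ion has a large Δₒ and is invariably low-spin. The d⁵ configuration leaves the e_g set evenly filled (or empty) — no strong Jahn–Teller driving force.
[Co(CN)6]^4-: Each cyanide is −1; balancing the −4 overall charge requires Co(II). Co sits in group 9, so the d-electron count is 9 − 2 = 7. Cyanide is a strong-field ligand (high in the spectrochemical series) for a first-row metal, so the complex is low-spin. The t₂g⁶e_g¹ (low-spin) configuration has an unevenly filled e_g set; the Jahn–Teller theorem predicts a tetragonal distortion (typically axial elongation) to lift the degeneracy.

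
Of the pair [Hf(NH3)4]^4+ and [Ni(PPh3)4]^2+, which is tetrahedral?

For [Hf(NH3)4]^4+: Summing ligand charges against the +4 overall charge gives an oxidation state of +4 for hafnium. Hf sits in group 4, so the d-electron count is 4 − 4 = 0. A d⁰ ion has no crystal-field stabilisation preference between square planar and tetrahedral, so four ligands adopt the sterically favoured tetrahedral geometry. → tetrahedral.
For [Ni(PPh3)4]^2+: Ligand charges: triphenylphosphine is neutral. With an overall charge of +2 the nickel centre must be in the +2 oxidation state. Ni sits in group 10, so the d-electron count is 10 − 2 = 8. Triphenylphosphine is a strong-field ligand (high in the spectrochemical series). A 3d d⁸ ion with strong-field ligands gains enough CFSE to favour square planar over tetrahedral. → square planar.

[Hf(NH3)4]^4+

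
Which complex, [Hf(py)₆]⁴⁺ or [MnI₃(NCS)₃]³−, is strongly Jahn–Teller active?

[MnI₃(NCS)₃]³−

[Hf(py)₆]⁴⁺: Pyridine is neutral; balancing the +4 overall charge requires Hf(IV). Group 4 minus oxidation state 4 gives a d⁰ configuration. The d⁰ configuration leaves the e_g set evenly filled (or empty) — no strong Jahn–Teller driving force.
[MnI₃(NCS)₃]³−: Summing ligand charges against the −3 overall charge gives an oxidation state of +3 for manganese. Mn sits in group 7, so the d-electron count is 7 − 3 = 4. Iodide and isothiocyanate are weak-field ligands for a first-row metal, so the complex is high-spin. The t₂g³e_g¹ (high-spin) configuration has an unevenly filled e_g set; the Jahn–Teller theorem predicts a tetragonal distortion (typically axial elongation) to lift the degeneracy.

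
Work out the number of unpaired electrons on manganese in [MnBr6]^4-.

5 unpaired electrons

Summing ligand charges against the −4 overall charge gives an oxidation state of +2 for manganese.
Manganese is a group-7 element; Mn(II) is therefore d⁵.
The spin state decides the count: Bromide is a weak-field ligand for a first-row metal, so the complex is high-spin.
An octahedral high-spin d⁵ ion is t₂g³e_g², giving 5 unpaired electrons.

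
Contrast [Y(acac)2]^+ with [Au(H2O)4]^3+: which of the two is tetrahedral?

For [Y(acac)2]^+: Each acetylacetonate is −1; balancing the +1 overall charge requires Y(III). Group 3 minus oxidation state 3 gives a d⁰ configuration. A d⁰ ion has no crystal-field stabilisation preference between square planar and tetrahedral, so four ligands adopt the sterically favoured tetrahedral geometry. → tetrahedral.
For [Au(H2O)4]^3+: Water is neutral; balancing the +3 overall charge requires Au(III). Au sits in group 11, so the d-electron count is 11 − 3 = 8. A 5d d⁸ ion has a large crystal-field splitting; square planar leaves the high-energy d_{x²−y²} orbital empty and maximises CFSE. → square planar.

[Y(acac)2]^+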